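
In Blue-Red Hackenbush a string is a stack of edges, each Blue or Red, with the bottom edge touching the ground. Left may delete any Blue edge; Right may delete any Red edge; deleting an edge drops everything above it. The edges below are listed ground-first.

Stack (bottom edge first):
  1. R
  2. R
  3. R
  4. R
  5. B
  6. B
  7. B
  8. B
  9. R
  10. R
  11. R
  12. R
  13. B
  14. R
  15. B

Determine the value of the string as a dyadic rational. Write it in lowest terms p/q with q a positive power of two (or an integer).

-6389/2048

R: Left { — }, Right { 0 } => simplest -1
RR: Left { — }, Right { -1,0 } => simplest -2
RRR: Left { — }, Right { -2,-1,0 } => simplest -3
RRRR: Left { — }, Right { -3,-2,-1,0 } => simplest -4
RRRRB: Left { -4 }, Right { -3,-2,-1,0 } => simplest -7/2
RRRRBB: Left { -4,-7/2 }, Right { -3,-2,-1,0 } => simplest -13/4
RRRRBBB: Left { -4,-7/2,-13/4 }, Right { -3,-2,-1,0 } => simplest -25/8
RRRRBBBB: Left { -4,-7/2,-13/4,-25/8 }, Right { -3,-2,-1,0 } => simplest -49/16
RRRRBBBBR: Left { -4,-7/2,-13/4,-25/8 }, Right { -49/16,-3,-2,-1,0 } => simplest -99/32
RRRRBBBBRR: Left { -4,-7/2,-13/4,-25/8 }, Right { -99/32,-49/16,-3,-2,-1,0 } => simplest -199/64
RRRRBBBBRRR: Left { -4,-7/2,-13/4,-25/8 }, Right { -199/64,-99/32,-49/16,-3,-2,-1,0 } => simplest -399/128
RRRRBBBBRRRR: Left { -4,-7/2,-13/4,-25/8 }, Right { -399/128,-199/64,-99/32,-49/16,-3,-2,-1,0 } => simplest -799/256
RRRRBBBBRRRRB: Left { -4,-7/2,-13/4,-25/8,-799/256 }, Right { -399/128,-199/64,-99/32,-49/16,-3,-2,-1,0 } => simplest -1597/512
RRRRBBBBRRRRBR: Left { -4,-7/2,-13/4,-25/8,-799/256 }, Right { -1597/512,-399/128,-199/64,-99/32,-49/16,-3,-2,-1,0 } => simplest -3195/1024
RRRRBBBBRRRRBRB: Left { -4,-7/2,-13/4,-25/8,-799/256,-3195/1024 }, Right { -1597/512,-399/128,-199/64,-99/32,-49/16,-3,-2,-1,0 } => simplest -6389/2048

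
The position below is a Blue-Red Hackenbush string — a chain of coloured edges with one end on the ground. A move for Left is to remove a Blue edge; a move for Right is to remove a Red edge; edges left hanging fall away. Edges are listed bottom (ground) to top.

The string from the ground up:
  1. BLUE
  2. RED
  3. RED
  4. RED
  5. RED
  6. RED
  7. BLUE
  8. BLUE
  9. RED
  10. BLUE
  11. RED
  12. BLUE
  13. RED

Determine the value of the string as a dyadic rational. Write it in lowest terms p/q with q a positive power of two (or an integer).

213/4096

Prefix values for BLUE RED RED RED RED RED BLUE BLUE RED BLUE RED BLUE RED via {L|R} + simplicity:
edge 1 of 13 (BLUE): { 0 |  } -> 1
edge 2 of 13 (RED): { 0 | 1 } -> 1/2
edge 3 of 13 (RED): { 0 | 1/2, 1 } -> 1/4
edge 4 of 13 (RED): { 0 | 1/4, 1/2, 1 } -> 1/8
edge 5 of 13 (RED): { 0 | 1/8, 1/4, 1/2, 1 } -> 1/16
edge 6 of 13 (RED): { 0 | 1/16, 1/8, 1/4, 1/2, 1 } -> 1/32
edge 7 of 13 (BLUE): { 0, 1/32 | 1/16, 1/8, 1/4, 1/2, 1 } -> 3/64
edge 8 of 13 (BLUE): { 0, 1/32, 3/64 | 1/16, 1/8, 1/4, 1/2, 1 } -> 7/128
edge 9 of 13 (RED): { 0, 1/32, 3/64 | 7/128, 1/16, 1/8, 1/4, 1/2, 1 } -> 13/256
edge 10 of 13 (BLUE): { 0, 1/32, 3/64, 13/256 | 7/128, 1/16, 1/8, 1/4, 1/2, 1 } -> 27/512
edge 11 of 13 (RED): { 0, 1/32, 3/64, 13/256 | 27/512, 7/128, 1/16, 1/8, 1/4, 1/2, 1 } -> 53/1024
edge 12 of 13 (BLUE): { 0, 1/32, 3/64, 13/256, 53/1024 | 27/512, 7/128, 1/16, 1/8, 1/4, 1/2, 1 } -> 107/2048
edge 13 of 13 (RED): { 0, 1/32, 3/64, 13/256, 53/1024 | 107/2048, 27/512, 7/128, 1/16, 1/8, 1/4, 1/2, 1 } -> 213/4096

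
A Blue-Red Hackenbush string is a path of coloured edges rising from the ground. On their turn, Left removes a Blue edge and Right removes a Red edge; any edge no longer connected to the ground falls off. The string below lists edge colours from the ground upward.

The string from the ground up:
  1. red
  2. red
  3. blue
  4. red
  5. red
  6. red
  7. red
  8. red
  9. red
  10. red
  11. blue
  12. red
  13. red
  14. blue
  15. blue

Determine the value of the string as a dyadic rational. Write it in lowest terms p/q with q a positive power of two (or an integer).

-16345/8192

r: Left { · }, Right { 0 } => simplest -1
rr: Left { · }, Right { -1 0 } => simplest -2
rrb: Left { -2 }, Right { -1 0 } => simplest -3/2
rrbr: Left { -2 }, Right { -3/2 -1 0 } => simplest -7/4
rrbrr: Left { -2 }, Right { -7/4 -3/2 -1 0 } => simplest -15/8
rrbrrr: Left { -2 }, Right { -15/8 -7/4 -3/2 -1 0 } => simplest -31/16
rrbrrrr: Left { -2 }, Right { -31/16 -15/8 -7/4 -3/2 -1 0 } => simplest -63/32
rrbrrrrr: Left { -2 }, Right { -63/32 -31/16 -15/8 -7/4 -3/2 -1 0 } => simplest -127/64
rrbrrrrrr: Left { -2 }, Right { -127/64 -63/32 -31/16 -15/8 -7/4 -3/2 -1 0 } => simplest -255/128
rrbrrrrrrr: Left { -2 }, Right { -255/128 -127/64 -63/32 -31/16 -15/8 -7/4 -3/2 -1 0 } => simplest -511/256
rrbrrrrrrrb: Left { -2 -511/256 }, Right { -255/128 -127/64 -63/32 -31/16 -15/8 -7/4 -3/2 -1 0 } => simplest -1021/512
rrbrrrrrrrbr: Left { -2 -511/256 }, Right { -1021/512 -255/128 -127/64 -63/32 -31/16 -15/8 -7/4 -3/2 -1 0 } => simplest -2043/1024
rrbrrrrrrrbrr: Left { -2 -511/256 }, Right { -2043/1024 -1021/512 -255/128 -127/64 -63/32 -31/16 -15/8 -7/4 -3/2 -1 0 } => simplest -4087/2048
rrbrrrrrrrbrrb: Left { -2 -511/256 -4087/2048 }, Right { -2043/1024 -1021/512 -255/128 -127/64 -63/32 -31/16 -15/8 -7/4 -3/2 -1 0 } => simplest -8173/4096
rrbrrrrrrrbrrbb: Left { -2 -511/256 -4087/2048 -8173/4096 }, Right { -2043/1024 -1021/512 -255/128 -127/64 -63/32 -31/16 -15/8 -7/4 -3/2 -1 0 } => simplest -16345/8192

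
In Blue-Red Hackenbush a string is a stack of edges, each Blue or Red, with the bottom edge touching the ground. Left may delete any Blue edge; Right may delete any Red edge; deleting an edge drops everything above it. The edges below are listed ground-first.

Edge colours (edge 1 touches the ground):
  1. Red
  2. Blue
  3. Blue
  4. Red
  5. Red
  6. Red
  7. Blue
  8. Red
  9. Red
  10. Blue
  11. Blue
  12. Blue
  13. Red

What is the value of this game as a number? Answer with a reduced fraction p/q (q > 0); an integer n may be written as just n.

Prefix values for Red Blue Blue Red Red Red Blue Red Red Blue Blue Blue Red via {L|R} + simplicity:
value(R) = { ∅ | 0 } -> -1
value(RB) = { -1 | 0 } -> -1/2
value(RBB) = { -1,-1/2 | 0 } -> -1/4
value(RBBR) = { -1,-1/2 | -1/4,0 } -> -3/8
value(RBBRR) = { -1,-1/2 | -3/8,-1/4,0 } -> -7/16
value(RBBRRR) = { -1,-1/2 | -7/16,-3/8,-1/4,0 } -> -15/32
value(RBBRRRB) = { -1,-1/2,-15/32 | -7/16,-3/8,-1/4,0 } -> -29/64
value(RBBRRRBR) = { -1,-1/2,-15/32 | -29/64,-7/16,-3/8,-1/4,0 } -> -59/128
value(RBBRRRBRR) = { -1,-1/2,-15/32 | -59/128,-29/64,-7/16,-3/8,-1/4,0 } -> -119/256
value(RBBRRRBRRB) = { -1,-1/2,-15/32,-119/256 | -59/128,-29/64,-7/16,-3/8,-1/4,0 } -> -237/512
value(RBBRRRBRRBB) = { -1,-1/2,-15/32,-119/256,-237/512 | -59/128,-29/64,-7/16,-3/8,-1/4,0 } -> -473/1024
value(RBBRRRBRRBBB) = { -1,-1/2,-15/32,-119/256,-237/512,-473/1024 | -59/128,-29/64,-7/16,-3/8,-1/4,0 } -> -945/2048
value(RBBRRRBRRBBBR) = { -1,-1/2,-15/32,-119/256,-237/512,-473/1024 | -945/2048,-59/128,-29/64,-7/16,-3/8,-1/4,0 } -> -1891/4096

-1891/4096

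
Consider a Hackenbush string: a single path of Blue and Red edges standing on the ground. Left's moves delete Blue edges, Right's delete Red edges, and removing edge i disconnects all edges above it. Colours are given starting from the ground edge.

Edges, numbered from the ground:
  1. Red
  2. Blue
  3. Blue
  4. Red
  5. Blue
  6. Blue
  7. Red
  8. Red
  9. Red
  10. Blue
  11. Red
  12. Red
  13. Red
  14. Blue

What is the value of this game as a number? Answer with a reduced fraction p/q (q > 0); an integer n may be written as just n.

Build g(s[:k]) for k = 1..14, string s = Red Blue Blue Red Blue Blue Red Red Red Blue Red Red Red Blue.
g_1 [R]  L=[none]  R=[0]  ⇒ -1
g_2 [RB]  L=[-1]  R=[0]  ⇒ -1/2
g_3 [RBB]  L=[-1, -1/2]  R=[0]  ⇒ -1/4
g_4 [RBBR]  L=[-1, -1/2]  R=[-1/4, 0]  ⇒ -3/8
g_5 [RBBRB]  L=[-1, -1/2, -3/8]  R=[-1/4, 0]  ⇒ -5/16
g_6 [RBBRBB]  L=[-1, -1/2, -3/8, -5/16]  R=[-1/4, 0]  ⇒ -9/32
g_7 [RBBRBBR]  L=[-1, -1/2, -3/8, -5/16]  R=[-9/32, -1/4, 0]  ⇒ -19/64
g_8 [RBBRBBRR]  L=[-1, -1/2, -3/8, -5/16]  R=[-19/64, -9/32, -1/4, 0]  ⇒ -39/128
g_9 [RBBRBBRRR]  L=[-1, -1/2, -3/8, -5/16]  R=[-39/128, -19/64, -9/32, -1/4, 0]  ⇒ -79/256
g_10 [RBBRBBRRRB]  L=[-1, -1/2, -3/8, -5/16, -79/256]  R=[-39/128, -19/64, -9/32, -1/4, 0]  ⇒ -157/512
g_11 [RBBRBBRRRBR]  L=[-1, -1/2, -3/8, -5/16, -79/256]  R=[-157/512, -39/128, -19/64, -9/32, -1/4, 0]  ⇒ -315/1024
g_12 [RBBRBBRRRBRR]  L=[-1, -1/2, -3/8, -5/16, -79/256]  R=[-315/1024, -157/512, -39/128, -19/64, -9/32, -1/4, 0]  ⇒ -631/2048
g_13 [RBBRBBRRRBRRR]  L=[-1, -1/2, -3/8, -5/16, -79/256]  R=[-631/2048, -315/1024, -157/512, -39/128, -19/64, -9/32, -1/4, 0]  ⇒ -1263/4096
g_14 [RBBRBBRRRBRRRB]  L=[-1, -1/2, -3/8, -5/16, -79/256, -1263/4096]  R=[-631/2048, -315/1024, -157/512, -39/128, -19/64, -9/32, -1/4, 0]  ⇒ -2525/8192

-2525/8192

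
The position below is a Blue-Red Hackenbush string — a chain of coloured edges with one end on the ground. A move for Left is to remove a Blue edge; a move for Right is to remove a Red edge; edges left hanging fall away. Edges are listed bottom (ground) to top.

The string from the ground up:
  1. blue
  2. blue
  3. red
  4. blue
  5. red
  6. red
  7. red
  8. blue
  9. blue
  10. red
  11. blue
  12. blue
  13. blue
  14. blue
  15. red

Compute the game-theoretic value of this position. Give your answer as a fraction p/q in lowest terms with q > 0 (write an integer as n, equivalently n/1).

12733/8192

Prefix values for blue blue red blue red red red blue blue red blue blue blue blue red via {L|R} + simplicity:
b: Left { 0 }, Right { (no moves) } -> simplest 1
bb: Left { 0, 1 }, Right { (no moves) } -> simplest 2
bbr: Left { 0, 1 }, Right { 2 } -> simplest 3/2
bbrb: Left { 0, 1, 3/2 }, Right { 2 } -> simplest 7/4
bbrbr: Left { 0, 1, 3/2 }, Right { 7/4, 2 } -> simplest 13/8
bbrbrr: Left { 0, 1, 3/2 }, Right { 13/8, 7/4, 2 } -> simplest 25/16
bbrbrrr: Left { 0, 1, 3/2 }, Right { 25/16, 13/8, 7/4, 2 } -> simplest 49/32
bbrbrrrb: Left { 0, 1, 3/2, 49/32 }, Right { 25/16, 13/8, 7/4, 2 } -> simplest 99/64
bbrbrrrbb: Left { 0, 1, 3/2, 49/32, 99/64 }, Right { 25/16, 13/8, 7/4, 2 } -> simplest 199/128
bbrbrrrbbr: Left { 0, 1, 3/2, 49/32, 99/64 }, Right { 199/128, 25/16, 13/8, 7/4, 2 } -> simplest 397/256
bbrbrrrbbrb: Left { 0, 1, 3/2, 49/32, 99/64, 397/256 }, Right { 199/128, 25/16, 13/8, 7/4, 2 } -> simplest 795/512
bbrbrrrbbrbb: Left { 0, 1, 3/2, 49/32, 99/64, 397/256, 795/512 }, Right { 199/128, 25/16, 13/8, 7/4, 2 } -> simplest 1591/1024
bbrbrrrbbrbbb: Left { 0, 1, 3/2, 49/32, 99/64, 397/256, 795/512, 1591/1024 }, Right { 199/128, 25/16, 13/8, 7/4, 2 } -> simplest 3183/2048
bbrbrrrbbrbbbb: Left { 0, 1, 3/2, 49/32, 99/64, 397/256, 795/512, 1591/1024, 3183/2048 }, Right { 199/128, 25/16, 13/8, 7/4, 2 } -> simplest 6367/4096
bbrbrrrbbrbbbbr: Left { 0, 1, 3/2, 49/32, 99/64, 397/256, 795/512, 1591/1024, 3183/2048 }, Right { 6367/4096, 199/128, 25/16, 13/8, 7/4, 2 } -> simplest 12733/8192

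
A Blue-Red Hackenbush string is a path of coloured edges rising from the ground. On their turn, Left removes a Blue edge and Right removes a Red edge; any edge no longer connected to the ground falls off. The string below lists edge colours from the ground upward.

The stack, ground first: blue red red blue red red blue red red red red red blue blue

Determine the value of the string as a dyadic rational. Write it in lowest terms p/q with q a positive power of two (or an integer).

2311/8192

1 of 14 · b · max L 0 · min R +∞ -> 1
2 of 14 · br · max L 0 · min R 1 -> 1/2
3 of 14 · brr · max L 0 · min R 1/2 -> 1/4
4 of 14 · brrb · max L 1/4 · min R 1/2 -> 3/8
5 of 14 · brrbr · max L 1/4 · min R 3/8 -> 5/16
6 of 14 · brrbrr · max L 1/4 · min R 5/16 -> 9/32
7 of 14 · brrbrrb · max L 9/32 · min R 5/16 -> 19/64
8 of 14 · brrbrrbr · max L 9/32 · min R 19/64 -> 37/128
9 of 14 · brrbrrbrr · max L 9/32 · min R 37/128 -> 73/256
10 of 14 · brrbrrbrrr · max L 9/32 · min R 73/256 -> 145/512
11 of 14 · brrbrrbrrrr · max L 9/32 · min R 145/512 -> 289/1024
12 of 14 · brrbrrbrrrrr · max L 9/32 · min R 289/1024 -> 577/2048
13 of 14 · brrbrrbrrrrrb · max L 577/2048 · min R 289/1024 -> 1155/4096
14 of 14 · brrbrrbrrrrrbb · max L 1155/4096 · min R 289/1024 -> 2311/8192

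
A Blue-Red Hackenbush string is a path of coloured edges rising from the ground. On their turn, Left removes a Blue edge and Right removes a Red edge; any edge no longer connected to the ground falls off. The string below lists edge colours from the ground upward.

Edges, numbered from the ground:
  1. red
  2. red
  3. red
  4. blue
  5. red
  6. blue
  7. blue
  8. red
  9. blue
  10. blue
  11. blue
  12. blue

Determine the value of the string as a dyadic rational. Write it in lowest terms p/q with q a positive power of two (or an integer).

-1313/512

Prefix values for red red red blue red blue blue red blue blue blue blue via {L|R} + simplicity:
edge 1 of 12 (red): { ∅ | 0 } -> -1
edge 2 of 12 (red): { ∅ | -1,0 } -> -2
edge 3 of 12 (red): { ∅ | -2,-1,0 } -> -3
edge 4 of 12 (blue): { -3 | -2,-1,0 } -> -5/2
edge 5 of 12 (red): { -3 | -5/2,-2,-1,0 } -> -11/4
edge 6 of 12 (blue): { -3,-11/4 | -5/2,-2,-1,0 } -> -21/8
edge 7 of 12 (blue): { -3,-11/4,-21/8 | -5/2,-2,-1,0 } -> -41/16
edge 8 of 12 (red): { -3,-11/4,-21/8 | -41/16,-5/2,-2,-1,0 } -> -83/32
edge 9 of 12 (blue): { -3,-11/4,-21/8,-83/32 | -41/16,-5/2,-2,-1,0 } -> -165/64
edge 10 of 12 (blue): { -3,-11/4,-21/8,-83/32,-165/64 | -41/16,-5/2,-2,-1,0 } -> -329/128
edge 11 of 12 (blue): { -3,-11/4,-21/8,-83/32,-165/64,-329/128 | -41/16,-5/2,-2,-1,0 } -> -657/256
edge 12 of 12 (blue): { -3,-11/4,-21/8,-83/32,-165/64,-329/128,-657/256 | -41/16,-5/2,-2,-1,0 } -> -1313/512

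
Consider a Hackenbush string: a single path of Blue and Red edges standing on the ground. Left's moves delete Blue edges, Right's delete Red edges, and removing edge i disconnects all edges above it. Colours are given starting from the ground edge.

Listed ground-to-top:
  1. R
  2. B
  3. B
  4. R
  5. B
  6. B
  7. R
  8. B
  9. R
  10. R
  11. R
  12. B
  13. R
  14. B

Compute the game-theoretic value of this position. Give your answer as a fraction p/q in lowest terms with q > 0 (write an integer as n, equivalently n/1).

step 1: add R to get R; options L={ ∅ } R={ 0 } → -1
step 2: add B to get RB; options L={ -1 } R={ 0 } → -1/2
step 3: add B to get RBB; options L={ -1 -1/2 } R={ 0 } → -1/4
step 4: add R to get RBBR; options L={ -1 -1/2 } R={ -1/4 0 } → -3/8
step 5: add B to get RBBRB; options L={ -1 -1/2 -3/8 } R={ -1/4 0 } → -5/16
step 6: add B to get RBBRBB; options L={ -1 -1/2 -3/8 -5/16 } R={ -1/4 0 } → -9/32
step 7: add R to get RBBRBBR; options L={ -1 -1/2 -3/8 -5/16 } R={ -9/32 -1/4 0 } → -19/64
step 8: add B to get RBBRBBRB; options L={ -1 -1/2 -3/8 -5/16 -19/64 } R={ -9/32 -1/4 0 } → -37/128
step 9: add R to get RBBRBBRBR; options L={ -1 -1/2 -3/8 -5/16 -19/64 } R={ -37/128 -9/32 -1/4 0 } → -75/256
step 10: add R to get RBBRBBRBRR; options L={ -1 -1/2 -3/8 -5/16 -19/64 } R={ -75/256 -37/128 -9/32 -1/4 0 } → -151/512
step 11: add R to get RBBRBBRBRRR; options L={ -1 -1/2 -3/8 -5/16 -19/64 } R={ -151/512 -75/256 -37/128 -9/32 -1/4 0 } → -303/1024
step 12: add B to get RBBRBBRBRRRB; options L={ -1 -1/2 -3/8 -5/16 -19/64 -303/1024 } R={ -151/512 -75/256 -37/128 -9/32 -1/4 0 } → -605/2048
step 13: add R to get RBBRBBRBRRRBR; options L={ -1 -1/2 -3/8 -5/16 -19/64 -303/1024 } R={ -605/2048 -151/512 -75/256 -37/128 -9/32 -1/4 0 } → -1211/4096
step 14: add B to get RBBRBBRBRRRBRB; options L={ -1 -1/2 -3/8 -5/16 -19/64 -303/1024 -1211/4096 } R={ -605/2048 -151/512 -75/256 -37/128 -9/32 -1/4 0 } → -2421/8192

-2421/8192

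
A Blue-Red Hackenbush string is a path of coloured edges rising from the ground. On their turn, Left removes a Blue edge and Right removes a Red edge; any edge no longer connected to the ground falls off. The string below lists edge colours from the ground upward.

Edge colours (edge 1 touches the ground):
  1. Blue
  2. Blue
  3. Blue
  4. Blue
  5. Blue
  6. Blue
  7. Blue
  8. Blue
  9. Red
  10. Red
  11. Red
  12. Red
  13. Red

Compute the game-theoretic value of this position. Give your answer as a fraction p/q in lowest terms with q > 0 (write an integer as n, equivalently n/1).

225/32

step 1: add Blue to get B; options L={ 0 } R={ none } → 1
step 2: add Blue to get BB; options L={ 0 1 } R={ none } → 2
step 3: add Blue to get BBB; options L={ 0 1 2 } R={ none } → 3
step 4: add Blue to get BBBB; options L={ 0 1 2 3 } R={ none } → 4
step 5: add Blue to get BBBBB; options L={ 0 1 2 3 4 } R={ none } → 5
step 6: add Blue to get BBBBBB; options L={ 0 1 2 3 4 5 } R={ none } → 6
step 7: add Blue to get BBBBBBB; options L={ 0 1 2 3 4 5 6 } R={ none } → 7
step 8: add Blue to get BBBBBBBB; options L={ 0 1 2 3 4 5 6 7 } R={ none } → 8
step 9: add Red to get BBBBBBBBR; options L={ 0 1 2 3 4 5 6 7 } R={ 8 } → 15/2
step 10: add Red to get BBBBBBBBRR; options L={ 0 1 2 3 4 5 6 7 } R={ 15/2 8 } → 29/4
step 11: add Red to get BBBBBBBBRRR; options L={ 0 1 2 3 4 5 6 7 } R={ 29/4 15/2 8 } → 57/8
step 12: add Red to get BBBBBBBBRRRR; options L={ 0 1 2 3 4 5 6 7 } R={ 57/8 29/4 15/2 8 } → 113/16
step 13: add Red to get BBBBBBBBRRRRR; options L={ 0 1 2 3 4 5 6 7 } R={ 113/16 57/8 29/4 15/2 8 } → 225/32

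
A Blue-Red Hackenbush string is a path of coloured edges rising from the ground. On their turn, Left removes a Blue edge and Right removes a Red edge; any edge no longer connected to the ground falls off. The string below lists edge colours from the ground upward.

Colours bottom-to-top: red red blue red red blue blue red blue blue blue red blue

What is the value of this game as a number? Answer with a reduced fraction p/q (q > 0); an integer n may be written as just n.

step 1: add red to get r; options L={  } R={ 0 } — -1
step 2: add red to get rr; options L={  } R={ -1, 0 } — -2
step 3: add blue to get rrb; options L={ -2 } R={ -1, 0 } — -3/2
step 4: add red to get rrbr; options L={ -2 } R={ -3/2, -1, 0 } — -7/4
step 5: add red to get rrbrr; options L={ -2 } R={ -7/4, -3/2, -1, 0 } — -15/8
step 6: add blue to get rrbrrb; options L={ -2, -15/8 } R={ -7/4, -3/2, -1, 0 } — -29/16
step 7: add blue to get rrbrrbb; options L={ -2, -15/8, -29/16 } R={ -7/4, -3/2, -1, 0 } — -57/32
step 8: add red to get rrbrrbbr; options L={ -2, -15/8, -29/16 } R={ -57/32, -7/4, -3/2, -1, 0 } — -115/64
step 9: add blue to get rrbrrbbrb; options L={ -2, -15/8, -29/16, -115/64 } R={ -57/32, -7/4, -3/2, -1, 0 } — -229/128
step 10: add blue to get rrbrrbbrbb; options L={ -2, -15/8, -29/16, -115/64, -229/128 } R={ -57/32, -7/4, -3/2, -1, 0 } — -457/256
step 11: add blue to get rrbrrbbrbbb; options L={ -2, -15/8, -29/16, -115/64, -229/128, -457/256 } R={ -57/32, -7/4, -3/2, -1, 0 } — -913/512
step 12: add red to get rrbrrbbrbbbr; options L={ -2, -15/8, -29/16, -115/64, -229/128, -457/256 } R={ -913/512, -57/32, -7/4, -3/2, -1, 0 } — -1827/1024
step 13: add blue to get rrbrrbbrbbbrb; options L={ -2, -15/8, -29/16, -115/64, -229/128, -457/256, -1827/1024 } R={ -913/512, -57/32, -7/4, -3/2, -1, 0 } — -3653/2048

-3653/2048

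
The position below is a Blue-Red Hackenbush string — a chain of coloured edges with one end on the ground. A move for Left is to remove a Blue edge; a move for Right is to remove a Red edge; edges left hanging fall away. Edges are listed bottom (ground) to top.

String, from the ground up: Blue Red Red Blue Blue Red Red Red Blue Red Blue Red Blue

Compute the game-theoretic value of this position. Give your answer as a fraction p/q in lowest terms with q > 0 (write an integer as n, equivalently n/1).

Build g(s[:k]) for k = 1..13, string s = Blue Red Red Blue Blue Red Red Red Blue Red Blue Red Blue.
g_1 [B]  L=[0]  R=[·]  ⇒ 1
g_2 [BR]  L=[0]  R=[1]  ⇒ 1/2
g_3 [BRR]  L=[0]  R=[1/2; 1]  ⇒ 1/4
g_4 [BRRB]  L=[0; 1/4]  R=[1/2; 1]  ⇒ 3/8
g_5 [BRRBB]  L=[0; 1/4; 3/8]  R=[1/2; 1]  ⇒ 7/16
g_6 [BRRBBR]  L=[0; 1/4; 3/8]  R=[7/16; 1/2; 1]  ⇒ 13/32
g_7 [BRRBBRR]  L=[0; 1/4; 3/8]  R=[13/32; 7/16; 1/2; 1]  ⇒ 25/64
g_8 [BRRBBRRR]  L=[0; 1/4; 3/8]  R=[25/64; 13/32; 7/16; 1/2; 1]  ⇒ 49/128
g_9 [BRRBBRRRB]  L=[0; 1/4; 3/8; 49/128]  R=[25/64; 13/32; 7/16; 1/2; 1]  ⇒ 99/256
g_10 [BRRBBRRRBR]  L=[0; 1/4; 3/8; 49/128]  R=[99/256; 25/64; 13/32; 7/16; 1/2; 1]  ⇒ 197/512
g_11 [BRRBBRRRBRB]  L=[0; 1/4; 3/8; 49/128; 197/512]  R=[99/256; 25/64; 13/32; 7/16; 1/2; 1]  ⇒ 395/1024
g_12 [BRRBBRRRBRBR]  L=[0; 1/4; 3/8; 49/128; 197/512]  R=[395/1024; 99/256; 25/64; 13/32; 7/16; 1/2; 1]  ⇒ 789/2048
g_13 [BRRBBRRRBRBRB]  L=[0; 1/4; 3/8; 49/128; 197/512; 789/2048]  R=[395/1024; 99/256; 25/64; 13/32; 7/16; 1/2; 1]  ⇒ 1579/4096

1579/4096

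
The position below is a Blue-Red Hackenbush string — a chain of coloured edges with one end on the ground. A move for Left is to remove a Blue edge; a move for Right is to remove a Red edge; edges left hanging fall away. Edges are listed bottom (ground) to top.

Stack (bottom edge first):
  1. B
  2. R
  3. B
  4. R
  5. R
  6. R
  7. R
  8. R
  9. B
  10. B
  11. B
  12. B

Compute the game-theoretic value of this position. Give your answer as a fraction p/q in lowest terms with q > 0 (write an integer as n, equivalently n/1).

1055/2048

B: Left { 0 }, Right {  } — simplest 1
BR: Left { 0 }, Right { 1 } — simplest 1/2
BRB: Left { 0,1/2 }, Right { 1 } — simplest 3/4
BRBR: Left { 0,1/2 }, Right { 3/4,1 } — simplest 5/8
BRBRR: Left { 0,1/2 }, Right { 5/8,3/4,1 } — simplest 9/16
BRBRRR: Left { 0,1/2 }, Right { 9/16,5/8,3/4,1 } — simplest 17/32
BRBRRRR: Left { 0,1/2 }, Right { 17/32,9/16,5/8,3/4,1 } — simplest 33/64
BRBRRRRR: Left { 0,1/2 }, Right { 33/64,17/32,9/16,5/8,3/4,1 } — simplest 65/128
BRBRRRRRB: Left { 0,1/2,65/128 }, Right { 33/64,17/32,9/16,5/8,3/4,1 } — simplest 131/256
BRBRRRRRBB: Left { 0,1/2,65/128,131/256 }, Right { 33/64,17/32,9/16,5/8,3/4,1 } — simplest 263/512
BRBRRRRRBBB: Left { 0,1/2,65/128,131/256,263/512 }, Right { 33/64,17/32,9/16,5/8,3/4,1 } — simplest 527/1024
BRBRRRRRBBBB: Left { 0,1/2,65/128,131/256,263/512,527/1024 }, Right { 33/64,17/32,9/16,5/8,3/4,1 } — simplest 1055/2048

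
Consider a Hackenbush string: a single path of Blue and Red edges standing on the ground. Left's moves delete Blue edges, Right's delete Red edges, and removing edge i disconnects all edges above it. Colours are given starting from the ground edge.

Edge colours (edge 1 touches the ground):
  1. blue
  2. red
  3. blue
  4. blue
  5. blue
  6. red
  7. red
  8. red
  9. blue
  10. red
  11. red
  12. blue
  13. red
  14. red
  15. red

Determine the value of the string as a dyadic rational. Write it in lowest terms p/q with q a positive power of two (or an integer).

14481/16384

Build g(s[:k]) for k = 1..15, string s = blue red blue blue blue red red red blue red red blue red red red.
g(b) = { 0 | — } → 1
g(br) = { 0 | 1 } → 1/2
g(brb) = { 0; 1/2 | 1 } → 3/4
g(brbb) = { 0; 1/2; 3/4 | 1 } → 7/8
g(brbbb) = { 0; 1/2; 3/4; 7/8 | 1 } → 15/16
g(brbbbr) = { 0; 1/2; 3/4; 7/8 | 15/16; 1 } → 29/32
g(brbbbrr) = { 0; 1/2; 3/4; 7/8 | 29/32; 15/16; 1 } → 57/64
g(brbbbrrr) = { 0; 1/2; 3/4; 7/8 | 57/64; 29/32; 15/16; 1 } → 113/128
g(brbbbrrrb) = { 0; 1/2; 3/4; 7/8; 113/128 | 57/64; 29/32; 15/16; 1 } → 227/256
g(brbbbrrrbr) = { 0; 1/2; 3/4; 7/8; 113/128 | 227/256; 57/64; 29/32; 15/16; 1 } → 453/512
g(brbbbrrrbrr) = { 0; 1/2; 3/4; 7/8; 113/128 | 453/512; 227/256; 57/64; 29/32; 15/16; 1 } → 905/1024
g(brbbbrrrbrrb) = { 0; 1/2; 3/4; 7/8; 113/128; 905/1024 | 453/512; 227/256; 57/64; 29/32; 15/16; 1 } → 1811/2048
g(brbbbrrrbrrbr) = { 0; 1/2; 3/4; 7/8; 113/128; 905/1024 | 1811/2048; 453/512; 227/256; 57/64; 29/32; 15/16; 1 } → 3621/4096
g(brbbbrrrbrrbrr) = { 0; 1/2; 3/4; 7/8; 113/128; 905/1024 | 3621/4096; 1811/2048; 453/512; 227/256; 57/64; 29/32; 15/16; 1 } → 7241/8192
g(brbbbrrrbrrbrrr) = { 0; 1/2; 3/4; 7/8; 113/128; 905/1024 | 7241/8192; 3621/4096; 1811/2048; 453/512; 227/256; 57/64; 29/32; 15/16; 1 } → 14481/16384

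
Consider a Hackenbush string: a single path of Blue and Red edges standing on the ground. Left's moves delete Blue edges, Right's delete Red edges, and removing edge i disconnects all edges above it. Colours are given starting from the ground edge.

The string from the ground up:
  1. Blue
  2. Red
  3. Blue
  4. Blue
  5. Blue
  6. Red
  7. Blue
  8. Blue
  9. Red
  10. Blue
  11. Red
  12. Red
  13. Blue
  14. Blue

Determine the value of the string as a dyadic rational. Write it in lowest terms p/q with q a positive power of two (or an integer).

edge 1 of 14 (Blue): { 0 | (no moves) } = 1
edge 2 of 14 (Red): { 0 | 1 } = 1/2
edge 3 of 14 (Blue): { 0,1/2 | 1 } = 3/4
edge 4 of 14 (Blue): { 0,1/2,3/4 | 1 } = 7/8
edge 5 of 14 (Blue): { 0,1/2,3/4,7/8 | 1 } = 15/16
edge 6 of 14 (Red): { 0,1/2,3/4,7/8 | 15/16,1 } = 29/32
edge 7 of 14 (Blue): { 0,1/2,3/4,7/8,29/32 | 15/16,1 } = 59/64
edge 8 of 14 (Blue): { 0,1/2,3/4,7/8,29/32,59/64 | 15/16,1 } = 119/128
edge 9 of 14 (Red): { 0,1/2,3/4,7/8,29/32,59/64 | 119/128,15/16,1 } = 237/256
edge 10 of 14 (Blue): { 0,1/2,3/4,7/8,29/32,59/64,237/256 | 119/128,15/16,1 } = 475/512
edge 11 of 14 (Red): { 0,1/2,3/4,7/8,29/32,59/64,237/256 | 475/512,119/128,15/16,1 } = 949/1024
edge 12 of 14 (Red): { 0,1/2,3/4,7/8,29/32,59/64,237/256 | 949/1024,475/512,119/128,15/16,1 } = 1897/2048
edge 13 of 14 (Blue): { 0,1/2,3/4,7/8,29/32,59/64,237/256,1897/2048 | 949/1024,475/512,119/128,15/16,1 } = 3795/4096
edge 14 of 14 (Blue): { 0,1/2,3/4,7/8,29/32,59/64,237/256,1897/2048,3795/4096 | 949/1024,475/512,119/128,15/16,1 } = 7591/8192

7591/8192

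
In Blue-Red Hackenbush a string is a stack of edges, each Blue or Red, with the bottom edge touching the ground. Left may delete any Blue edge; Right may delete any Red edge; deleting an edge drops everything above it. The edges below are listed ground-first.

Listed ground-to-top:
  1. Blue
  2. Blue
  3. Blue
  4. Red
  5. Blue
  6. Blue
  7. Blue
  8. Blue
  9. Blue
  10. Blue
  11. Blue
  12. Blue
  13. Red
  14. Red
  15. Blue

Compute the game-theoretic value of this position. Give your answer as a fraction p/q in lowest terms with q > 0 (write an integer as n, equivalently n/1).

Prefix values for Blue Blue Blue Red Blue Blue Blue Blue Blue Blue Blue Blue Red Red Blue via {L|R} + simplicity:
B: Left { 0 }, Right { ∅ } => simplest 1
BB: Left { 0, 1 }, Right { ∅ } => simplest 2
BBB: Left { 0, 1, 2 }, Right { ∅ } => simplest 3
BBBR: Left { 0, 1, 2 }, Right { 3 } => simplest 5/2
BBBRB: Left { 0, 1, 2, 5/2 }, Right { 3 } => simplest 11/4
BBBRBB: Left { 0, 1, 2, 5/2, 11/4 }, Right { 3 } => simplest 23/8
BBBRBBB: Left { 0, 1, 2, 5/2, 11/4, 23/8 }, Right { 3 } => simplest 47/16
BBBRBBBB: Left { 0, 1, 2, 5/2, 11/4, 23/8, 47/16 }, Right { 3 } => simplest 95/32
BBBRBBBBB: Left { 0, 1, 2, 5/2, 11/4, 23/8, 47/16, 95/32 }, Right { 3 } => simplest 191/64
BBBRBBBBBB: Left { 0, 1, 2, 5/2, 11/4, 23/8, 47/16, 95/32, 191/64 }, Right { 3 } => simplest 383/128
BBBRBBBBBBB: Left { 0, 1, 2, 5/2, 11/4, 23/8, 47/16, 95/32, 191/64, 383/128 }, Right { 3 } => simplest 767/256
BBBRBBBBBBBB: Left { 0, 1, 2, 5/2, 11/4, 23/8, 47/16, 95/32, 191/64, 383/128, 767/256 }, Right { 3 } => simplest 1535/512
BBBRBBBBBBBBR: Left { 0, 1, 2, 5/2, 11/4, 23/8, 47/16, 95/32, 191/64, 383/128, 767/256 }, Right { 1535/512, 3 } => simplest 3069/1024
BBBRBBBBBBBBRR: Left { 0, 1, 2, 5/2, 11/4, 23/8, 47/16, 95/32, 191/64, 383/128, 767/256 }, Right { 3069/1024, 1535/512, 3 } => simplest 6137/2048
BBBRBBBBBBBBRRB: Left { 0, 1, 2, 5/2, 11/4, 23/8, 47/16, 95/32, 191/64, 383/128, 767/256, 6137/2048 }, Right { 3069/1024, 1535/512, 3 } => simplest 12275/4096

12275/4096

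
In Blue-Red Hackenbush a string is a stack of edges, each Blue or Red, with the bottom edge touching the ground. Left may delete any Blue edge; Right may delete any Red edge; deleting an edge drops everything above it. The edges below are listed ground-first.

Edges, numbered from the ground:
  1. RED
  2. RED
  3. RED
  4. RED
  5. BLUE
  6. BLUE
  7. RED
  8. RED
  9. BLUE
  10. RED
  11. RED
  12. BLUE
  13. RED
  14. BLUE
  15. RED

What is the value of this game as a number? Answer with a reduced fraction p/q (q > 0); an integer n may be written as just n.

-7019/2048

edge 1 of 15 (RED): {  | 0 } -> -1
edge 2 of 15 (RED): {  | -1,0 } -> -2
edge 3 of 15 (RED): {  | -2,-1,0 } -> -3
edge 4 of 15 (RED): {  | -3,-2,-1,0 } -> -4
edge 5 of 15 (BLUE): { -4 | -3,-2,-1,0 } -> -7/2
edge 6 of 15 (BLUE): { -4,-7/2 | -3,-2,-1,0 } -> -13/4
edge 7 of 15 (RED): { -4,-7/2 | -13/4,-3,-2,-1,0 } -> -27/8
edge 8 of 15 (RED): { -4,-7/2 | -27/8,-13/4,-3,-2,-1,0 } -> -55/16
edge 9 of 15 (BLUE): { -4,-7/2,-55/16 | -27/8,-13/4,-3,-2,-1,0 } -> -109/32
edge 10 of 15 (RED): { -4,-7/2,-55/16 | -109/32,-27/8,-13/4,-3,-2,-1,0 } -> -219/64
edge 11 of 15 (RED): { -4,-7/2,-55/16 | -219/64,-109/32,-27/8,-13/4,-3,-2,-1,0 } -> -439/128
edge 12 of 15 (BLUE): { -4,-7/2,-55/16,-439/128 | -219/64,-109/32,-27/8,-13/4,-3,-2,-1,0 } -> -877/256
edge 13 of 15 (RED): { -4,-7/2,-55/16,-439/128 | -877/256,-219/64,-109/32,-27/8,-13/4,-3,-2,-1,0 } -> -1755/512
edge 14 of 15 (BLUE): { -4,-7/2,-55/16,-439/128,-1755/512 | -877/256,-219/64,-109/32,-27/8,-13/4,-3,-2,-1,0 } -> -3509/1024
edge 15 of 15 (RED): { -4,-7/2,-55/16,-439/128,-1755/512 | -3509/1024,-877/256,-219/64,-109/32,-27/8,-13/4,-3,-2,-1,0 } -> -7019/2048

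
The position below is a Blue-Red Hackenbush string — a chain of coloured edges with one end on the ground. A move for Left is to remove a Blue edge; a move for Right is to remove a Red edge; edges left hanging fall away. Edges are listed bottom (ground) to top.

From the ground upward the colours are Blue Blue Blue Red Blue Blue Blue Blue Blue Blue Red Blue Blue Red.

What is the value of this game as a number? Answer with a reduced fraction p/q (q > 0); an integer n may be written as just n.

6125/2048

value(B) = { 0 | — } → 1
value(BB) = { 0, 1 | — } → 2
value(BBB) = { 0, 1, 2 | — } → 3
value(BBBR) = { 0, 1, 2 | 3 } → 5/2
value(BBBRB) = { 0, 1, 2, 5/2 | 3 } → 11/4
value(BBBRBB) = { 0, 1, 2, 5/2, 11/4 | 3 } → 23/8
value(BBBRBBB) = { 0, 1, 2, 5/2, 11/4, 23/8 | 3 } → 47/16
value(BBBRBBBB) = { 0, 1, 2, 5/2, 11/4, 23/8, 47/16 | 3 } → 95/32
value(BBBRBBBBB) = { 0, 1, 2, 5/2, 11/4, 23/8, 47/16, 95/32 | 3 } → 191/64
value(BBBRBBBBBB) = { 0, 1, 2, 5/2, 11/4, 23/8, 47/16, 95/32, 191/64 | 3 } → 383/128
value(BBBRBBBBBBR) = { 0, 1, 2, 5/2, 11/4, 23/8, 47/16, 95/32, 191/64 | 383/128, 3 } → 765/256
value(BBBRBBBBBBRB) = { 0, 1, 2, 5/2, 11/4, 23/8, 47/16, 95/32, 191/64, 765/256 | 383/128, 3 } → 1531/512
value(BBBRBBBBBBRBB) = { 0, 1, 2, 5/2, 11/4, 23/8, 47/16, 95/32, 191/64, 765/256, 1531/512 | 383/128, 3 } → 3063/1024
value(BBBRBBBBBBRBBR) = { 0, 1, 2, 5/2, 11/4, 23/8, 47/16, 95/32, 191/64, 765/256, 1531/512 | 3063/1024, 383/128, 3 } → 6125/2048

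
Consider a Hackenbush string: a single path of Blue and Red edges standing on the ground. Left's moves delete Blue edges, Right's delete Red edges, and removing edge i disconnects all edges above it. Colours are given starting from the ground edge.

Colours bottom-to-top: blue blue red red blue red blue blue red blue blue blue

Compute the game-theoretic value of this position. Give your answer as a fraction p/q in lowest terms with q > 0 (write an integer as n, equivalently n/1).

Prefix values for blue blue red red blue red blue blue red blue blue blue via {L|R} + simplicity:
b: Left { 0 }, Right { — } → simplest 1
bb: Left { 0, 1 }, Right { — } → simplest 2
bbr: Left { 0, 1 }, Right { 2 } → simplest 3/2
bbrr: Left { 0, 1 }, Right { 3/2, 2 } → simplest 5/4
bbrrb: Left { 0, 1, 5/4 }, Right { 3/2, 2 } → simplest 11/8
bbrrbr: Left { 0, 1, 5/4 }, Right { 11/8, 3/2, 2 } → simplest 21/16
bbrrbrb: Left { 0, 1, 5/4, 21/16 }, Right { 11/8, 3/2, 2 } → simplest 43/32
bbrrbrbb: Left { 0, 1, 5/4, 21/16, 43/32 }, Right { 11/8, 3/2, 2 } → simplest 87/64
bbrrbrbbr: Left { 0, 1, 5/4, 21/16, 43/32 }, Right { 87/64, 11/8, 3/2, 2 } → simplest 173/128
bbrrbrbbrb: Left { 0, 1, 5/4, 21/16, 43/32, 173/128 }, Right { 87/64, 11/8, 3/2, 2 } → simplest 347/256
bbrrbrbbrbb: Left { 0, 1, 5/4, 21/16, 43/32, 173/128, 347/256 }, Right { 87/64, 11/8, 3/2, 2 } → simplest 695/512
bbrrbrbbrbbb: Left { 0, 1, 5/4, 21/16, 43/32, 173/128, 347/256, 695/512 }, Right { 87/64, 11/8, 3/2, 2 } → simplest 1391/1024

1391/1024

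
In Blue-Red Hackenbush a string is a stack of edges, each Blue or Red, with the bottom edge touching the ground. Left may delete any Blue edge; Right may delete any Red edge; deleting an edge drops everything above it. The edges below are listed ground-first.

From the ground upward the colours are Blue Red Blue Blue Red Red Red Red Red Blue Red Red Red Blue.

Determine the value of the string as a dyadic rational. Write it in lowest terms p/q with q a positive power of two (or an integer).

6179/8192

Prefix values for Blue Red Blue Blue Red Red Red Red Red Blue Red Red Red Blue via {L|R} + simplicity:
value_1 [B]  L=[0]  R=[(no moves)]  — 1
value_2 [BR]  L=[0]  R=[1]  — 1/2
value_3 [BRB]  L=[0; 1/2]  R=[1]  — 3/4
value_4 [BRBB]  L=[0; 1/2; 3/4]  R=[1]  — 7/8
value_5 [BRBBR]  L=[0; 1/2; 3/4]  R=[7/8; 1]  — 13/16
value_6 [BRBBRR]  L=[0; 1/2; 3/4]  R=[13/16; 7/8; 1]  — 25/32
value_7 [BRBBRRR]  L=[0; 1/2; 3/4]  R=[25/32; 13/16; 7/8; 1]  — 49/64
value_8 [BRBBRRRR]  L=[0; 1/2; 3/4]  R=[49/64; 25/32; 13/16; 7/8; 1]  — 97/128
value_9 [BRBBRRRRR]  L=[0; 1/2; 3/4]  R=[97/128; 49/64; 25/32; 13/16; 7/8; 1]  — 193/256
value_10 [BRBBRRRRRB]  L=[0; 1/2; 3/4; 193/256]  R=[97/128; 49/64; 25/32; 13/16; 7/8; 1]  — 387/512
value_11 [BRBBRRRRRBR]  L=[0; 1/2; 3/4; 193/256]  R=[387/512; 97/128; 49/64; 25/32; 13/16; 7/8; 1]  — 773/1024
value_12 [BRBBRRRRRBRR]  L=[0; 1/2; 3/4; 193/256]  R=[773/1024; 387/512; 97/128; 49/64; 25/32; 13/16; 7/8; 1]  — 1545/2048
value_13 [BRBBRRRRRBRRR]  L=[0; 1/2; 3/4; 193/256]  R=[1545/2048; 773/1024; 387/512; 97/128; 49/64; 25/32; 13/16; 7/8; 1]  — 3089/4096
value_14 [BRBBRRRRRBRRRB]  L=[0; 1/2; 3/4; 193/256; 3089/4096]  R=[1545/2048; 773/1024; 387/512; 97/128; 49/64; 25/32; 13/16; 7/8; 1]  — 6179/8192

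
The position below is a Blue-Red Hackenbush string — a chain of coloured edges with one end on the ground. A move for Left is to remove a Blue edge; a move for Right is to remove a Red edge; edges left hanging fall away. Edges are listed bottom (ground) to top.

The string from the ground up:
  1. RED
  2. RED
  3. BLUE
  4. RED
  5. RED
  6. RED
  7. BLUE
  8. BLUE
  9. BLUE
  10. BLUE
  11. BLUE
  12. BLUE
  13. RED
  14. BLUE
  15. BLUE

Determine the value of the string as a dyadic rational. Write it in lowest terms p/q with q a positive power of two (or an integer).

-15369/8192

value_1 [R]  L=[∅]  R=[0]  → -1
value_2 [RR]  L=[∅]  R=[-1 0]  → -2
value_3 [RRB]  L=[-2]  R=[-1 0]  → -3/2
value_4 [RRBR]  L=[-2]  R=[-3/2 -1 0]  → -7/4
value_5 [RRBRR]  L=[-2]  R=[-7/4 -3/2 -1 0]  → -15/8
value_6 [RRBRRR]  L=[-2]  R=[-15/8 -7/4 -3/2 -1 0]  → -31/16
value_7 [RRBRRRB]  L=[-2 -31/16]  R=[-15/8 -7/4 -3/2 -1 0]  → -61/32
value_8 [RRBRRRBB]  L=[-2 -31/16 -61/32]  R=[-15/8 -7/4 -3/2 -1 0]  → -121/64
value_9 [RRBRRRBBB]  L=[-2 -31/16 -61/32 -121/64]  R=[-15/8 -7/4 -3/2 -1 0]  → -241/128
value_10 [RRBRRRBBBB]  L=[-2 -31/16 -61/32 -121/64 -241/128]  R=[-15/8 -7/4 -3/2 -1 0]  → -481/256
value_11 [RRBRRRBBBBB]  L=[-2 -31/16 -61/32 -121/64 -241/128 -481/256]  R=[-15/8 -7/4 -3/2 -1 0]  → -961/512
value_12 [RRBRRRBBBBBB]  L=[-2 -31/16 -61/32 -121/64 -241/128 -481/256 -961/512]  R=[-15/8 -7/4 -3/2 -1 0]  → -1921/1024
value_13 [RRBRRRBBBBBBR]  L=[-2 -31/16 -61/32 -121/64 -241/128 -481/256 -961/512]  R=[-1921/1024 -15/8 -7/4 -3/2 -1 0]  → -3843/2048
value_14 [RRBRRRBBBBBBRB]  L=[-2 -31/16 -61/32 -121/64 -241/128 -481/256 -961/512 -3843/2048]  R=[-1921/1024 -15/8 -7/4 -3/2 -1 0]  → -7685/4096
value_15 [RRBRRRBBBBBBRBB]  L=[-2 -31/16 -61/32 -121/64 -241/128 -481/256 -961/512 -3843/2048 -7685/4096]  R=[-1921/1024 -15/8 -7/4 -3/2 -1 0]  → -15369/8192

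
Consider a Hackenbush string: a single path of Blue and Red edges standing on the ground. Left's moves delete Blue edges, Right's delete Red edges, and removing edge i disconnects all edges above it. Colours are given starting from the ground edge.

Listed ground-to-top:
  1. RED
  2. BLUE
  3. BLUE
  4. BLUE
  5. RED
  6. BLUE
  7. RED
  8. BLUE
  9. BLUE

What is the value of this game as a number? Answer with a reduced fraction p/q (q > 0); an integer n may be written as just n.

edge 1 of 9 (RED): { ∅ | 0 } = -1
edge 2 of 9 (BLUE): { -1 | 0 } = -1/2
edge 3 of 9 (BLUE): { -1,-1/2 | 0 } = -1/4
edge 4 of 9 (BLUE): { -1,-1/2,-1/4 | 0 } = -1/8
edge 5 of 9 (RED): { -1,-1/2,-1/4 | -1/8,0 } = -3/16
edge 6 of 9 (BLUE): { -1,-1/2,-1/4,-3/16 | -1/8,0 } = -5/32
edge 7 of 9 (RED): { -1,-1/2,-1/4,-3/16 | -5/32,-1/8,0 } = -11/64
edge 8 of 9 (BLUE): { -1,-1/2,-1/4,-3/16,-11/64 | -5/32,-1/8,0 } = -21/128
edge 9 of 9 (BLUE): { -1,-1/2,-1/4,-3/16,-11/64,-21/128 | -5/32,-1/8,0 } = -41/256

-41/256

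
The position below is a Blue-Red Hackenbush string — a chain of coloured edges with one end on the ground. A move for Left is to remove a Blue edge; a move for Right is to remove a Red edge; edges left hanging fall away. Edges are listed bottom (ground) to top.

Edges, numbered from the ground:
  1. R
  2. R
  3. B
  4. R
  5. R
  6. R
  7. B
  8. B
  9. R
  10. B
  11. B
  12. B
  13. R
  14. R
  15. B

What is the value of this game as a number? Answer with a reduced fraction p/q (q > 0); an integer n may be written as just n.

-15501/8192

Recurse on prefixes of the 15-edge string R R B R R R B B R B B B R R B:
R: Left { ∅ }, Right { 0 } so simplest -1
RR: Left { ∅ }, Right { -1; 0 } so simplest -2
RRB: Left { -2 }, Right { -1; 0 } so simplest -3/2
RRBR: Left { -2 }, Right { -3/2; -1; 0 } so simplest -7/4
RRBRR: Left { -2 }, Right { -7/4; -3/2; -1; 0 } so simplest -15/8
RRBRRR: Left { -2 }, Right { -15/8; -7/4; -3/2; -1; 0 } so simplest -31/16
RRBRRRB: Left { -2; -31/16 }, Right { -15/8; -7/4; -3/2; -1; 0 } so simplest -61/32
RRBRRRBB: Left { -2; -31/16; -61/32 }, Right { -15/8; -7/4; -3/2; -1; 0 } so simplest -121/64
RRBRRRBBR: Left { -2; -31/16; -61/32 }, Right { -121/64; -15/8; -7/4; -3/2; -1; 0 } so simplest -243/128
RRBRRRBBRB: Left { -2; -31/16; -61/32; -243/128 }, Right { -121/64; -15/8; -7/4; -3/2; -1; 0 } so simplest -485/256
RRBRRRBBRBB: Left { -2; -31/16; -61/32; -243/128; -485/256 }, Right { -121/64; -15/8; -7/4; -3/2; -1; 0 } so simplest -969/512
RRBRRRBBRBBB: Left { -2; -31/16; -61/32; -243/128; -485/256; -969/512 }, Right { -121/64; -15/8; -7/4; -3/2; -1; 0 } so simplest -1937/1024
RRBRRRBBRBBBR: Left { -2; -31/16; -61/32; -243/128; -485/256; -969/512 }, Right { -1937/1024; -121/64; -15/8; -7/4; -3/2; -1; 0 } so simplest -3875/2048
RRBRRRBBRBBBRR: Left { -2; -31/16; -61/32; -243/128; -485/256; -969/512 }, Right { -3875/2048; -1937/1024; -121/64; -15/8; -7/4; -3/2; -1; 0 } so simplest -7751/4096
RRBRRRBBRBBBRRB: Left { -2; -31/16; -61/32; -243/128; -485/256; -969/512; -7751/4096 }, Right { -3875/2048; -1937/1024; -121/64; -15/8; -7/4; -3/2; -1; 0 } so simplest -15501/8192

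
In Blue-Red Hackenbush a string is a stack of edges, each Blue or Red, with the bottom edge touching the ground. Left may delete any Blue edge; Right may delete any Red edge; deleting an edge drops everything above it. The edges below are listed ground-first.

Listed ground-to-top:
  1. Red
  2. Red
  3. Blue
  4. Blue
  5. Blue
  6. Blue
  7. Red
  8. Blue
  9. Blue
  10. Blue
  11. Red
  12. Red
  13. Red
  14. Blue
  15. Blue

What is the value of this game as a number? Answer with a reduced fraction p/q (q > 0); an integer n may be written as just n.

val(R) = { none | 0 } = -1
val(RR) = { none | -1; 0 } = -2
val(RRB) = { -2 | -1; 0 } = -3/2
val(RRBB) = { -2; -3/2 | -1; 0 } = -5/4
val(RRBBB) = { -2; -3/2; -5/4 | -1; 0 } = -9/8
val(RRBBBB) = { -2; -3/2; -5/4; -9/8 | -1; 0 } = -17/16
val(RRBBBBR) = { -2; -3/2; -5/4; -9/8 | -17/16; -1; 0 } = -35/32
val(RRBBBBRB) = { -2; -3/2; -5/4; -9/8; -35/32 | -17/16; -1; 0 } = -69/64
val(RRBBBBRBB) = { -2; -3/2; -5/4; -9/8; -35/32; -69/64 | -17/16; -1; 0 } = -137/128
val(RRBBBBRBBB) = { -2; -3/2; -5/4; -9/8; -35/32; -69/64; -137/128 | -17/16; -1; 0 } = -273/256
val(RRBBBBRBBBR) = { -2; -3/2; -5/4; -9/8; -35/32; -69/64; -137/128 | -273/256; -17/16; -1; 0 } = -547/512
val(RRBBBBRBBBRR) = { -2; -3/2; -5/4; -9/8; -35/32; -69/64; -137/128 | -547/512; -273/256; -17/16; -1; 0 } = -1095/1024
val(RRBBBBRBBBRRR) = { -2; -3/2; -5/4; -9/8; -35/32; -69/64; -137/128 | -1095/1024; -547/512; -273/256; -17/16; -1; 0 } = -2191/2048
val(RRBBBBRBBBRRRB) = { -2; -3/2; -5/4; -9/8; -35/32; -69/64; -137/128; -2191/2048 | -1095/1024; -547/512; -273/256; -17/16; -1; 0 } = -4381/4096
val(RRBBBBRBBBRRRBB) = { -2; -3/2; -5/4; -9/8; -35/32; -69/64; -137/128; -2191/2048; -4381/4096 | -1095/1024; -547/512; -273/256; -17/16; -1; 0 } = -8761/8192

-8761/8192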